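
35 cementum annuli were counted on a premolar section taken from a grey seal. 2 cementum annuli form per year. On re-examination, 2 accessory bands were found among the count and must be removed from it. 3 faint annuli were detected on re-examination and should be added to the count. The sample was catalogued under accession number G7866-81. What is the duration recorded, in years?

18 years

True cementum annulus count = 35 − 2 + 3 = 36.
36 cementum annuli at 2 per year is 36 / 2 = 18 years.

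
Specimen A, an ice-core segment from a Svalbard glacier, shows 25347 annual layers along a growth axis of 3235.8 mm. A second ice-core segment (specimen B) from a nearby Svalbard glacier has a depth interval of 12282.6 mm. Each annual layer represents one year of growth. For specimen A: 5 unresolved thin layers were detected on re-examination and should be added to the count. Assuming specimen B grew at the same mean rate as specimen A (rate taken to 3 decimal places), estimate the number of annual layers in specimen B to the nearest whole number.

Specimen A: true annual layer count = 25347 + 5 = 25352.
A: Extension rate ≈ 3235.8 / 25352 = 0.128 mm per year.
Specimen B: 12282.6 mm / 0.128 mm per year = 95957.81 years ≈ 95958 annual layers.

95958 annual layers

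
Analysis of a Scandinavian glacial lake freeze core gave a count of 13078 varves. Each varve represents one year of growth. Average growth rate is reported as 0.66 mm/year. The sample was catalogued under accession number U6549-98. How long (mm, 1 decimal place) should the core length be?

8631.5 mm

The record spans 13078 years at 0.66 mm per year.
Predicted length = 0.66 mm/year × 13078 years = 8631.5 mm.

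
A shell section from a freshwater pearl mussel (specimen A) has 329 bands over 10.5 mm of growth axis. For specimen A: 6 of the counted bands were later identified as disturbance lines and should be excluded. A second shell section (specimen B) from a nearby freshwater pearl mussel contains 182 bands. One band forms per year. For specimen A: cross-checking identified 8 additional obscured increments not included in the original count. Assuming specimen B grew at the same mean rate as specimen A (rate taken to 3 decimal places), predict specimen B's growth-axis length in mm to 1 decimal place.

5.8 mm

Specimen A: adjusted count: 329 − 6 + 8 = 331 bands.
A: Extension rate ≈ 10.5 / 331 = 0.032 mm per year.
B's length ≈ 0.032 × 182 = 5.8 mm.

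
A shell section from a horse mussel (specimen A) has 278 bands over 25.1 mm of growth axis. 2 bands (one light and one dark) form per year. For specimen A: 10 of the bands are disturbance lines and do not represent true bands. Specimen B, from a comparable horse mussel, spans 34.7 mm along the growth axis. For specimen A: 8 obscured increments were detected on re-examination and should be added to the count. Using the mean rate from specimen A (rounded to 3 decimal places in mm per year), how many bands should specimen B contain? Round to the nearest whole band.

381 bands

Specimen A: correcting the raw count gives 278 − 10 + 8 = 276 true bands.
Specimen A: with 2 bands per year, 276 / 2 = 138 years.
A: Mean rate = 25.1 mm / 138 years ≈ 0.182 mm/year.
Specimen B: 34.7 mm / 0.182 mm per year = 190.66 years; at 2 bands per year that is 190.66 × 2 ≈ 381 bands.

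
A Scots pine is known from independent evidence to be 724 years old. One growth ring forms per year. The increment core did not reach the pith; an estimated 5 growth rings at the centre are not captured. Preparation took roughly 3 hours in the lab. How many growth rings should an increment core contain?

At one growth ring per year, 724 years correspond to 724 growth rings.
Less the 5 uncaptured growth rings: 724 − 5 = 719.

719 growth rings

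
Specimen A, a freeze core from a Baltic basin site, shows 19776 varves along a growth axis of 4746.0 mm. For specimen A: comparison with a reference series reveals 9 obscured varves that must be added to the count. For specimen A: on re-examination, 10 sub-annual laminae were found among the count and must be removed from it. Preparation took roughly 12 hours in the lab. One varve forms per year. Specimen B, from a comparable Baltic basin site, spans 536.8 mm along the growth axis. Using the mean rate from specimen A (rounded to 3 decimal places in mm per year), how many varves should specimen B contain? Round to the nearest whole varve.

Specimen A: correcting the raw count gives 19776 − 10 + 9 = 19775 true varves.
A: 4746.0 mm over 19775 years gives 4746.0 / 19775 ≈ 0.240 mm/yr.
For B, 536.8 / 0.240 = 2236.67 years ≈ 2237 varves.

2237 varves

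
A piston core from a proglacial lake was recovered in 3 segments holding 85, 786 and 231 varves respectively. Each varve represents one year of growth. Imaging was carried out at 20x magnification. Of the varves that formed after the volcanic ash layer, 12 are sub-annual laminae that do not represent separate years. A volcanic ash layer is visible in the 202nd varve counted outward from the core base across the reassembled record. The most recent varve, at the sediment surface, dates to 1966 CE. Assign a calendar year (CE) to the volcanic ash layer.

Total varves = 85 + 786 + 231 = 1102.
1102 − 202 = 900 varves lie beyond the volcanic ash layer toward the sediment surface.
900 − 12 false = 888 true varves after the volcanic ash layer.
1966 − 888 = 1078 CE.

1078 CE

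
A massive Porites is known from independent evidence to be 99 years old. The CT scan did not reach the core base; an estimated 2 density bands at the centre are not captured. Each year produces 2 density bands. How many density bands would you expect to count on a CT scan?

196 density bands

With 2 density bands per year, 99 years would produce 99 × 2 = 198 density bands.
198 − 2 missed = 196 density bands expected in the prepared section.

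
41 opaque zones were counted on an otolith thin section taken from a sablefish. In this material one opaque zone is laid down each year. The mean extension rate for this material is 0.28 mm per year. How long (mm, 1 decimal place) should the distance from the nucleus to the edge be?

11.5 mm

41 years of growth are recorded.
41 years at 0.28 mm/year gives 0.28 × 41 = 11.5 mm.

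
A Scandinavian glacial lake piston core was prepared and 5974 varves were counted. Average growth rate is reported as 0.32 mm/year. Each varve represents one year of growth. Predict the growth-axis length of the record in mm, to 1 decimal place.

1911.7 mm

The record spans 5974 years at 0.32 mm per year.
5974 years at 0.32 mm/year gives 0.32 × 5974 = 1911.7 mm.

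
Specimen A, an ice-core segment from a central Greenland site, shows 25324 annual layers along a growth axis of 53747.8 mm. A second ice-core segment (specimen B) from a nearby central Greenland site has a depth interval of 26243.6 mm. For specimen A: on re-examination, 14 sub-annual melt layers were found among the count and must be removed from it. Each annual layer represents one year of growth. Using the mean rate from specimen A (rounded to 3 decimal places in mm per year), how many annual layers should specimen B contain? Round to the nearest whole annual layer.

Specimen A: after corrections the count is 25324 − 14 = 25310 annual layers.
A: Mean rate = 53747.8 mm / 25310 years ≈ 2.124 mm per year.
B spans 26243.6 / 2.124 = 12355.74 years ≈ 12356 annual layers.

12356 annual layers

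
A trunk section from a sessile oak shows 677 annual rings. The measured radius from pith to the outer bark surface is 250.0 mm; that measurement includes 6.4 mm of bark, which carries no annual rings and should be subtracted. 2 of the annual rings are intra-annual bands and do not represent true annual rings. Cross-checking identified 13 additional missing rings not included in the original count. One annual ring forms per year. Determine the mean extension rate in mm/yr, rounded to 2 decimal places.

After corrections the count is 677 − 2 + 13 = 688 annual rings.
Removing the 6.4 mm offcut leaves 250.0 − 6.4 = 243.6 mm.
Mean rate = 243.6 mm / 688 years ≈ 0.35 mm/yr.

0.35 mm/yr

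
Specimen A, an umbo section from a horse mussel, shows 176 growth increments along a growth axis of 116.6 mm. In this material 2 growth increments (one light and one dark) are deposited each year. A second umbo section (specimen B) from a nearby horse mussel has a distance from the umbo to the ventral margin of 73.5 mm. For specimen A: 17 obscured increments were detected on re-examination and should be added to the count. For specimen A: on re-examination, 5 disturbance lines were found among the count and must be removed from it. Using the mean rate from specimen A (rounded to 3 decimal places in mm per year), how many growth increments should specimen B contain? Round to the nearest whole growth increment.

Specimen A: after corrections the count is 176 − 5 + 17 = 188 growth increments.
Specimen A: 188 growth increments at 2 per year is 188 / 2 = 94 years.
A: Mean rate = 116.6 mm / 94 years ≈ 1.240 mm per year.
B spans 73.5 / 1.240 = 59.27 years; at 2 growth increments per year that is 59.27 × 2 ≈ 119 growth increments.

119 growth increments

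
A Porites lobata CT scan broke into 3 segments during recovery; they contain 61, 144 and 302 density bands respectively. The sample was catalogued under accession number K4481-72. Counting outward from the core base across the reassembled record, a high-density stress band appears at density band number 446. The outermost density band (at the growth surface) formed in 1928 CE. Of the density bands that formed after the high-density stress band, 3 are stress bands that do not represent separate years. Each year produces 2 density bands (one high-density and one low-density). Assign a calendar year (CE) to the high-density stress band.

Total density bands = 61 + 144 + 302 = 507.
507 − 446 = 61 density bands lie beyond the high-density stress band toward the growth surface.
Removing the 3 false density bands leaves 61 − 3 = 58 true density bands beyond the high-density stress band.
58 density bands at 2 per year is 58 / 2 = 29 years.
1928 − 29 = 1899 CE.

1899 CE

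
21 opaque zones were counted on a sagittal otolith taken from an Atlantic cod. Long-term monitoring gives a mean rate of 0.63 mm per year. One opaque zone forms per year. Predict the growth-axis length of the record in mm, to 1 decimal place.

13.2 mm

The record spans 21 years at 0.63 mm per year.
21 years at 0.63 mm/year gives 0.63 × 21 = 13.2 mm.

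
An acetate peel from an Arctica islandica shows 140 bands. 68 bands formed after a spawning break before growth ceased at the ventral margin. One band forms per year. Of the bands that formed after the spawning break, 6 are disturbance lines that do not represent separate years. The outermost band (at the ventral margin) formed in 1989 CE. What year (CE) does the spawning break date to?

1927 CE

There are 68 bands younger than the spawning break.
Removing the 6 false bands leaves 68 − 6 = 62 true bands beyond the spawning break.
The band at the ventral margin is 1989 CE, so the spawning break dates to 1989 − 62 = 1927 CE.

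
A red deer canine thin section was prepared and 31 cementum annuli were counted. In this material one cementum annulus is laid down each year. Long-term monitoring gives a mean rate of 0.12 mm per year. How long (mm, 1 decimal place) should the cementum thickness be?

3.7 mm

31 years of growth are recorded.
Predicted length = 0.12 mm/year × 31 years = 3.7 mm.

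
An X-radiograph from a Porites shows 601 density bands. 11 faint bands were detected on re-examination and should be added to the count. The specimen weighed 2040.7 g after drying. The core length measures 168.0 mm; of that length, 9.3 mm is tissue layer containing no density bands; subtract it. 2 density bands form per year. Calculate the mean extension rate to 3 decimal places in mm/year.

0.519 mm/year

Correcting the raw count gives 601 + 11 = 612 true density bands.
612 density bands at 2 per year is 612 / 2 = 306 years.
Net length = 168.0 − 9.3 = 158.7 mm.
158.7 mm over 306 years gives 158.7 / 306 ≈ 0.519 mm/year.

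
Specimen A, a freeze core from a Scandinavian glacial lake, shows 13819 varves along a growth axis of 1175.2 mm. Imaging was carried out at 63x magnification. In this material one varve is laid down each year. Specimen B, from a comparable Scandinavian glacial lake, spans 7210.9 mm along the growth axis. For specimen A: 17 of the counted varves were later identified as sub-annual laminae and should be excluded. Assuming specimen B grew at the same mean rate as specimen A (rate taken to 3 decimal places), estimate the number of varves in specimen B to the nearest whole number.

Specimen A: adjusted count: 13819 − 17 = 13802 varves.
A: 1175.2 mm over 13802 years gives 1175.2 / 13802 ≈ 0.085 mm/year.
B spans 7210.9 / 0.085 = 84834.12 years ≈ 84834 varves.

84834 varves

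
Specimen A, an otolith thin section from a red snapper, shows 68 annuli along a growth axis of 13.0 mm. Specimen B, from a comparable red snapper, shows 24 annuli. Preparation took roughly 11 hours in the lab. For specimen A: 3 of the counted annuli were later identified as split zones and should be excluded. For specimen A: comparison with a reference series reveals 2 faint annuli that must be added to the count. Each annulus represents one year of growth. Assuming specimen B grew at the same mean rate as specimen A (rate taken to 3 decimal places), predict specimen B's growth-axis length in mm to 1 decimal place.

4.7 mm

Specimen A: after corrections the count is 68 − 3 + 2 = 67 annuli.
A: Mean rate = 13.0 mm / 67 years ≈ 0.194 mm/year.
For B, 0.194 mm/year × 24 years = 4.7 mm.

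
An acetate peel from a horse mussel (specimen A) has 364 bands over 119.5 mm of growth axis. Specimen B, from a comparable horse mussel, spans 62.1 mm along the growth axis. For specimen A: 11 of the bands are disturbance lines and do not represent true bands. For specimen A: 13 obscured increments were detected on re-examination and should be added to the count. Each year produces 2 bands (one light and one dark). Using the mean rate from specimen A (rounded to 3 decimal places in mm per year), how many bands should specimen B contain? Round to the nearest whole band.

190 bands

Specimen A: after corrections the count is 364 − 11 + 13 = 366 bands.
Specimen A: dividing by 2 bands per year: 366 / 2 = 183 years.
A: Mean rate = 119.5 mm / 183 years ≈ 0.653 mm per year.
Specimen B: 62.1 mm / 0.653 mm per year = 95.10 years; at 2 bands per year that is 95.10 × 2 ≈ 190 bands.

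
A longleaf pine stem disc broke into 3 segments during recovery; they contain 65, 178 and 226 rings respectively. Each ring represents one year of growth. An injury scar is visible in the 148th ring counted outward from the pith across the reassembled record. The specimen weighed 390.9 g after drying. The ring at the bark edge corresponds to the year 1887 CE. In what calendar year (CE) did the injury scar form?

Total rings = 65 + 178 + 226 = 469.
469 − 148 = 321 rings lie beyond the injury scar toward the bark edge.
1887 − 321 = 1566 CE.

1566 CE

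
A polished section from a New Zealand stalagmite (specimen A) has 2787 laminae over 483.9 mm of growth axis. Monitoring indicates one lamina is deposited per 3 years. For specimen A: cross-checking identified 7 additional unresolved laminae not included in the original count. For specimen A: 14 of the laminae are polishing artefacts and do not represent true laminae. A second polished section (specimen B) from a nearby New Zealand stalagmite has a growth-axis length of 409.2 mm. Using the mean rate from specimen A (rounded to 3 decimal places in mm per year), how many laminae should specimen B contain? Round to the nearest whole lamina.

2352 laminae

Specimen A: true lamina count = 2787 − 14 + 7 = 2780.
Specimen A: 2780 laminae at 3 years each span 2780 × 3 = 8340 years.
A: Mean rate = 483.9 mm / 8340 years ≈ 0.058 mm/year.
Specimen B: 409.2 mm / 0.058 mm per year = 7055.17 years; at 3 years per lamina that is 7055.17 / 3 ≈ 2352 laminae.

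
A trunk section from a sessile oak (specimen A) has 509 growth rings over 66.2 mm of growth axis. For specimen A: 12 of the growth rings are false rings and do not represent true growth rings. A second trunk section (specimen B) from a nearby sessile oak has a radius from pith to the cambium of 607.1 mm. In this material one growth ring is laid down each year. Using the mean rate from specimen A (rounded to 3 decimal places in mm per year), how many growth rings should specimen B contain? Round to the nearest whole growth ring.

Specimen A: correcting the raw count gives 509 − 12 = 497 true growth rings.
A: Extension rate ≈ 66.2 / 497 = 0.133 mm/year.
For B, 607.1 / 0.133 = 4564.66 years ≈ 4565 growth rings.

4565 growth rings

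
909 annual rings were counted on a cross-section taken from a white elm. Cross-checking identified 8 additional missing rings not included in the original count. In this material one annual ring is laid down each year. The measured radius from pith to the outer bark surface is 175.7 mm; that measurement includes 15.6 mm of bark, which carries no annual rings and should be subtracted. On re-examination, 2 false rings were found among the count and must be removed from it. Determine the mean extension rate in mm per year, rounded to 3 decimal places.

After corrections the count is 909 − 2 + 8 = 915 annual rings.
Net length = 175.7 − 15.6 = 160.1 mm.
Mean rate = 160.1 mm / 915 years ≈ 0.175 mm per year.

0.175 mm per year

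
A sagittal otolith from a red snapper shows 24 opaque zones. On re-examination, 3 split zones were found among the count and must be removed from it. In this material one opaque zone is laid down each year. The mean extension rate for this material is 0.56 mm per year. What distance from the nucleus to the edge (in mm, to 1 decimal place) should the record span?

True opaque zone count = 24 − 3 = 21.
21 years at 0.56 mm/year gives 0.56 × 21 = 11.8 mm.

11.8 mm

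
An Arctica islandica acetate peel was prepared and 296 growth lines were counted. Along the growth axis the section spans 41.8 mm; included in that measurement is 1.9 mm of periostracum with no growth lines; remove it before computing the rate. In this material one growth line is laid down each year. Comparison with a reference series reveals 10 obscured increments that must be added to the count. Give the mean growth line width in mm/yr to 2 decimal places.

Correcting the raw count gives 296 + 10 = 306 true growth lines.
Removing the 1.9 mm offcut leaves 41.8 − 1.9 = 39.9 mm.
39.9 mm over 306 years gives 39.9 / 306 ≈ 0.13 mm/yr.

0.13 mm/yr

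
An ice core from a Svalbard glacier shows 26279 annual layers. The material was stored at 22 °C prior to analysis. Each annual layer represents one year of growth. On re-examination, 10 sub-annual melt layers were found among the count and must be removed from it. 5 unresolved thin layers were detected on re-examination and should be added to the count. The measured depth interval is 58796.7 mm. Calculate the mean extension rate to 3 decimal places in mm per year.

2.238 mm per year

Adjusted count: 26279 − 10 + 5 = 26274 annual layers.
Extension rate ≈ 58796.7 / 26274 = 2.238 mm per year.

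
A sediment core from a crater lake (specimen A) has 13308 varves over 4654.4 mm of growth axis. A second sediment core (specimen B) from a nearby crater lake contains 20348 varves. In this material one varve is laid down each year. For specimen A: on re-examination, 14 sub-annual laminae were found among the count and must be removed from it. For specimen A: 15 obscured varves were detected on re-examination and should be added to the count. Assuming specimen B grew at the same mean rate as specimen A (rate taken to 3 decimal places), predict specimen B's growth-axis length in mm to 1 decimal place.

Specimen A: true varve count = 13308 − 14 + 15 = 13309.
A: Extension rate ≈ 4654.4 / 13309 = 0.350 mm/yr.
For B, 0.350 mm/year × 20348 years = 7121.8 mm.

7121.8 mm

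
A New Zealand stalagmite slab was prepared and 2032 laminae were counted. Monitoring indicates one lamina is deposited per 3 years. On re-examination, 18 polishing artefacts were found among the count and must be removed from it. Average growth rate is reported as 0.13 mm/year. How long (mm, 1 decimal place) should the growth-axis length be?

785.5 mm

True lamina count = 2032 − 18 = 2014.
Multiplying by 3 years per lamina: 2014 × 3 = 6042 years.
Length ≈ 0.13 × 6042 = 785.5 mm.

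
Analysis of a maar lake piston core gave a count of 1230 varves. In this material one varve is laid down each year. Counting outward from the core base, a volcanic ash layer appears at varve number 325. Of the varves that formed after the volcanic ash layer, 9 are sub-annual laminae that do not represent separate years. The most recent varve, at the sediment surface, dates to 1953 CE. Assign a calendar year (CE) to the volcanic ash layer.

The volcanic ash layer sits at varve 325 from the core base, so 1230 − 325 = 905 varves formed after it.
905 − 9 false = 896 true varves after the volcanic ash layer.
Counting back 896 years from 1953 CE places the volcanic ash layer in 1953 − 896 = 1057 CE.

1057 CE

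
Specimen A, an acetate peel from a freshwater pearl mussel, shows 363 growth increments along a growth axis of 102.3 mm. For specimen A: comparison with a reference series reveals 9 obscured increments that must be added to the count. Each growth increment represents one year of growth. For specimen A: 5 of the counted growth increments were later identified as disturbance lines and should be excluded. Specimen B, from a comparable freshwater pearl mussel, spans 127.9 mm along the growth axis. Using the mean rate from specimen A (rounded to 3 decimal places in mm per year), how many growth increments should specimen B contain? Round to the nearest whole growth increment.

Specimen A: correcting the raw count gives 363 − 5 + 9 = 367 true growth increments.
A: Extension rate ≈ 102.3 / 367 = 0.279 mm/year.
B spans 127.9 / 0.279 = 458.42 years ≈ 458 growth increments.

458 growth increments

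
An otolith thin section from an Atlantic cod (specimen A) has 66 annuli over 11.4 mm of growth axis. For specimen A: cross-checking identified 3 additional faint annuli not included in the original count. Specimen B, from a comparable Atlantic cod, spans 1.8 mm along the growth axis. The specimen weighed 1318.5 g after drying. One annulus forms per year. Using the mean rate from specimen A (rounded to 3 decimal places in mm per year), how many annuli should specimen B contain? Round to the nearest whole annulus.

Specimen A: correcting the raw count gives 66 + 3 = 69 true annuli.
A: 11.4 mm over 69 years gives 11.4 / 69 ≈ 0.165 mm/yr.
Specimen B: 1.8 mm / 0.165 mm per year = 10.91 years ≈ 11 annuli.

11 annuli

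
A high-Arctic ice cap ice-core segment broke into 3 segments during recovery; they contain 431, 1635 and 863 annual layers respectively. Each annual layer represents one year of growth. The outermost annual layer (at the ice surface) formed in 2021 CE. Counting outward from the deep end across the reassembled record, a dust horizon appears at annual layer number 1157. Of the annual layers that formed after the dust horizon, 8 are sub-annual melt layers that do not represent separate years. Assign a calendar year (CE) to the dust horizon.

257 CE

Total annual layers = 431 + 1635 + 863 = 2929.
The dust horizon sits at annual layer 1157 from the deep end, so 2929 − 1157 = 1772 annual layers formed after it.
Removing the 8 false annual layers leaves 1772 − 8 = 1764 true annual layers beyond the dust horizon.
Counting back 1764 years from 2021 CE places the dust horizon in 2021 − 1764 = 257 CE.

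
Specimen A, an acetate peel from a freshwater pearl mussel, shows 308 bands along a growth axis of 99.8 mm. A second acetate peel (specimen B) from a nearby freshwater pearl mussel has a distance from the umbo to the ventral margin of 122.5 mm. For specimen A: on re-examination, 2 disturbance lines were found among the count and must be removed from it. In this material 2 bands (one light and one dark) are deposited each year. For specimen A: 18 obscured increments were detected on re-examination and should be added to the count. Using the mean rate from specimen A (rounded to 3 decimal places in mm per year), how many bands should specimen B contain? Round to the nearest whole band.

Specimen A: true band count = 308 − 2 + 18 = 324.
Specimen A: 324 bands at 2 per year is 324 / 2 = 162 years.
A: 99.8 mm over 162 years gives 99.8 / 162 ≈ 0.616 mm/yr.
Specimen B: 122.5 mm / 0.616 mm per year = 198.86 years; at 2 bands per year that is 198.86 × 2 ≈ 398 bands.

398 bands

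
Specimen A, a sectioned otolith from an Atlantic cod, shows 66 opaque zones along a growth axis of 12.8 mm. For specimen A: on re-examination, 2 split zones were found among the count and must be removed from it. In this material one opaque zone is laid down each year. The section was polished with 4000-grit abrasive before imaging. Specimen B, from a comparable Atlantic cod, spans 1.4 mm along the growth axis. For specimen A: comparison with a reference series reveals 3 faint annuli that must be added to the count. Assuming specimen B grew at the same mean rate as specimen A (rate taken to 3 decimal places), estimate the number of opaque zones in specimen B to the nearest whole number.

7 opaque zones

Specimen A: true opaque zone count = 66 − 2 + 3 = 67.
A: Mean rate = 12.8 mm / 67 years ≈ 0.191 mm/year.
For B, 1.4 / 0.191 = 7.33 years ≈ 7 opaque zones.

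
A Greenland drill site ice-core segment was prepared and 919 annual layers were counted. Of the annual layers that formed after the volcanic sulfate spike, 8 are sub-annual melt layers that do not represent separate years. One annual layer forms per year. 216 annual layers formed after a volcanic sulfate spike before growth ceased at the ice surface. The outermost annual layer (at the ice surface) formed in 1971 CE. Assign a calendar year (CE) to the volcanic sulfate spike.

1763 CE

There are 216 annual layers younger than the volcanic sulfate spike.
216 − 8 false = 208 true annual layers after the volcanic sulfate spike.
1971 − 208 = 1763 CE.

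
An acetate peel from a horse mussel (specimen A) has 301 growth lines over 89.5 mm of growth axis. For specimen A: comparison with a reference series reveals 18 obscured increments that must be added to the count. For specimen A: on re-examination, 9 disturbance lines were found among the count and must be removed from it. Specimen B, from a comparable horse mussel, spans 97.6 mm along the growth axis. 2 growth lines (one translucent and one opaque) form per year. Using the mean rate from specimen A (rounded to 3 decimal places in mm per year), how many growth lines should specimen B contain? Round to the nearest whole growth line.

338 growth lines

Specimen A: correcting the raw count gives 301 − 9 + 18 = 310 true growth lines.
Specimen A: 310 growth lines at 2 per year is 310 / 2 = 155 years.
A: 89.5 mm over 155 years gives 89.5 / 155 ≈ 0.577 mm/year.
Specimen B: 97.6 mm / 0.577 mm per year = 169.15 years; at 2 growth lines per year that is 169.15 × 2 ≈ 338 growth lines.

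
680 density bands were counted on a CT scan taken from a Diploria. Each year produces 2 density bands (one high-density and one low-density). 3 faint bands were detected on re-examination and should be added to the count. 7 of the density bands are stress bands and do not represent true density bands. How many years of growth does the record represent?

338 yr

After corrections the count is 680 − 7 + 3 = 676 density bands.
With 2 density bands per year, 676 / 2 = 338 years.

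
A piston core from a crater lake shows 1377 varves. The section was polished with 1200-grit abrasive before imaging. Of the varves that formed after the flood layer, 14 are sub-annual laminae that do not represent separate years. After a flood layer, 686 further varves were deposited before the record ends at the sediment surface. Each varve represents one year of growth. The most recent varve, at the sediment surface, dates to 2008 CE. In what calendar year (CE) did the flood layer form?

686 varves formed after the flood layer.
Excluding 14 false varves: 686 − 14 = 672.
The varve at the sediment surface is 2008 CE, so the flood layer dates to 2008 − 672 = 1336 CE.

1336 CE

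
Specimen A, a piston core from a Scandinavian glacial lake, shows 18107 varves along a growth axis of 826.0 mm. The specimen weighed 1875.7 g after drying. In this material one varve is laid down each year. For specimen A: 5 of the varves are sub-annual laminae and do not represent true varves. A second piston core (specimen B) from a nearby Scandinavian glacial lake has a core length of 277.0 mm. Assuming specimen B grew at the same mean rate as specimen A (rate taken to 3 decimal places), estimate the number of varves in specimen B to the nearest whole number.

Specimen A: adjusted count: 18107 − 5 = 18102 varves.
A: 826.0 mm over 18102 years gives 826.0 / 18102 ≈ 0.046 mm per year.
Specimen B: 277.0 mm / 0.046 mm per year = 6021.74 years ≈ 6022 varves.

6022 varves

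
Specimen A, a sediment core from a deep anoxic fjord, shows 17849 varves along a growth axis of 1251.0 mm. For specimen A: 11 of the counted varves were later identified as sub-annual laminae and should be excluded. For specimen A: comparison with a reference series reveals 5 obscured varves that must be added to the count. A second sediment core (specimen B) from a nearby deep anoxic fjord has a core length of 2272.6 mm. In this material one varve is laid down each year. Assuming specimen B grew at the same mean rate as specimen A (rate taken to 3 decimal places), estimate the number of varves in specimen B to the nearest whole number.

Specimen A: correcting the raw count gives 17849 − 11 + 5 = 17843 true varves.
A: 1251.0 mm over 17843 years gives 1251.0 / 17843 ≈ 0.070 mm/year.
For B, 2272.6 / 0.070 = 32465.71 years ≈ 32466 varves.

32466 varves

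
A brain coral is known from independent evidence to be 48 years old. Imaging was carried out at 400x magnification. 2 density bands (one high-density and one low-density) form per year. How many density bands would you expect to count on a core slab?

96 density bands

With 2 density bands per year, 48 years would produce 48 × 2 = 96 density bands.
So 96 density bands should be present.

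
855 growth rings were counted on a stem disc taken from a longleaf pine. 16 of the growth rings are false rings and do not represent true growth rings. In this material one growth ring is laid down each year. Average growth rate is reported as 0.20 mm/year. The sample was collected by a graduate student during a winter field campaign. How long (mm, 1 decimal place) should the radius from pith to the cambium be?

True growth ring count = 855 − 16 = 839.
Length ≈ 0.20 × 839 = 167.8 mm.

167.8 mm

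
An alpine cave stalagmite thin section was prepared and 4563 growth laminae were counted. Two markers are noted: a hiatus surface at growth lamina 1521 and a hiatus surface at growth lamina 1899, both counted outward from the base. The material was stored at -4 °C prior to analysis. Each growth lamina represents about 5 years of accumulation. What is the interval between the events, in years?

1899 − 1521 = 378 growth laminae lie between the two events.
378 growth laminae at 5 years each span 378 × 5 = 1890 years.

1890 years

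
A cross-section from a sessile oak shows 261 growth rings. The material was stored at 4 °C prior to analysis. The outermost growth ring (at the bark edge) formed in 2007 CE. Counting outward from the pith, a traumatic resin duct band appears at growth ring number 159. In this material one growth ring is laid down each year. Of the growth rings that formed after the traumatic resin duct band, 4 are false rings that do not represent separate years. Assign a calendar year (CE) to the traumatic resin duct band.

261 − 159 = 102 growth rings lie beyond the traumatic resin duct band toward the bark edge.
102 − 4 false = 98 true growth rings after the traumatic resin duct band.
Counting back 98 years from 2007 CE places the traumatic resin duct band in 2007 − 98 = 1909 CE.

1909 CE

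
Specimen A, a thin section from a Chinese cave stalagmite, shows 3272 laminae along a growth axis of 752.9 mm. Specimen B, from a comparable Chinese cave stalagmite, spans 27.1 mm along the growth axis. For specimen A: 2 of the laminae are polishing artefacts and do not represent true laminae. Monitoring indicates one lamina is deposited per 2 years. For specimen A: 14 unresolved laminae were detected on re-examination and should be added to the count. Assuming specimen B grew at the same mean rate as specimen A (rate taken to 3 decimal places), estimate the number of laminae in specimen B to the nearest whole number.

Specimen A: adjusted count: 3272 − 2 + 14 = 3284 laminae.
Specimen A: multiplying by 2 years per lamina: 3284 × 2 = 6568 years.
A: Mean rate = 752.9 mm / 6568 years ≈ 0.115 mm/year.
For B, 27.1 / 0.115 = 235.65 years; at 2 years per lamina that is 235.65 / 2 ≈ 118 laminae.

118 laminae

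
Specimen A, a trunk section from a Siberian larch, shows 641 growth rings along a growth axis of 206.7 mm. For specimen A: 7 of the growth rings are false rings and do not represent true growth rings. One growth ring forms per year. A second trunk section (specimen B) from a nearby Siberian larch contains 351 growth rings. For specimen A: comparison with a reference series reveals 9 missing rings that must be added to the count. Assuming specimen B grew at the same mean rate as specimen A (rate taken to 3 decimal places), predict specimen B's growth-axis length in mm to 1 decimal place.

112.7 mm

Specimen A: adjusted count: 641 − 7 + 9 = 643 growth rings.
A: 206.7 mm over 643 years gives 206.7 / 643 ≈ 0.321 mm/year.
Length of B = 0.321 × 351 = 112.7 mm.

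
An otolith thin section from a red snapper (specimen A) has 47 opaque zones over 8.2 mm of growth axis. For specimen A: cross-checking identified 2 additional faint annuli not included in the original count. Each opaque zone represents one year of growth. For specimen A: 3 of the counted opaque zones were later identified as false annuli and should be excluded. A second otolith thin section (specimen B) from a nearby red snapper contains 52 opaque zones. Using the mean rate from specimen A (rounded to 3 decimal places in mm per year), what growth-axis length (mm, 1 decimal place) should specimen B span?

9.3 mm

Specimen A: after corrections the count is 47 − 3 + 2 = 46 opaque zones.
A: Extension rate ≈ 8.2 / 46 = 0.178 mm/yr.
For B, 0.178 mm/year × 52 years = 9.3 mm.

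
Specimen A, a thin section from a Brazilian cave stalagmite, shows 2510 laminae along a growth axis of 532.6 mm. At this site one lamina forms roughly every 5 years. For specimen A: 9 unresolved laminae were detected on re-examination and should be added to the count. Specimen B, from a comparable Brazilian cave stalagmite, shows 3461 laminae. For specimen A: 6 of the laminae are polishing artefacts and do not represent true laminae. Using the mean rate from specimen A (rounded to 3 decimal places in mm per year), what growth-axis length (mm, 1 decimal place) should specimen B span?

726.8 mm

Specimen A: true lamina count = 2510 − 6 + 9 = 2513.
Specimen A: at 5 years per lamina, 2513 × 5 = 12565 years.
A: 532.6 mm over 12565 years gives 532.6 / 12565 ≈ 0.042 mm per year.
Specimen B: at 5 years per lamina, 3461 × 5 = 17305 years. B's length ≈ 0.042 × 17305 = 726.8 mm.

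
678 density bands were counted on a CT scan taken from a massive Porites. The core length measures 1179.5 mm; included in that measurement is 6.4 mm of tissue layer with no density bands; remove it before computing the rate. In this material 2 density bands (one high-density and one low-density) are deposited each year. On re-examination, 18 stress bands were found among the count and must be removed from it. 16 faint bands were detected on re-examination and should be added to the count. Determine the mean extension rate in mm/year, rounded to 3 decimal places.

True density band count = 678 − 18 + 16 = 676.
Dividing by 2 density bands per year: 676 / 2 = 338 years.
Net length = 1179.5 − 6.4 = 1173.1 mm.
Mean rate = 1173.1 mm / 338 years ≈ 3.471 mm/year.

3.471 mm/year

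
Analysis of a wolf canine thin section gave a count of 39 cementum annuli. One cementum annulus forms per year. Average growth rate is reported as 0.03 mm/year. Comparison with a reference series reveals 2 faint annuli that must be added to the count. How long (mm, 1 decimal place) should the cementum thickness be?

True cementum annulus count = 39 + 2 = 41.
Predicted length = 0.03 mm/year × 41 years = 1.2 mm.

1.2 mm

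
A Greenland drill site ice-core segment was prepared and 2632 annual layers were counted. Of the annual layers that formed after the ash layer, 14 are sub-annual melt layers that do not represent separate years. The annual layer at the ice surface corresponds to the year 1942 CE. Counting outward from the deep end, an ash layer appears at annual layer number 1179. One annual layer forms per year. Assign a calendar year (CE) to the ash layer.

503 CE

2632 − 1179 = 1453 annual layers lie beyond the ash layer toward the ice surface.
Removing the 14 false annual layers leaves 1453 − 14 = 1439 true annual layers beyond the ash layer.
The annual layer at the ice surface is 1942 CE, so the ash layer dates to 1942 − 1439 = 503 CE.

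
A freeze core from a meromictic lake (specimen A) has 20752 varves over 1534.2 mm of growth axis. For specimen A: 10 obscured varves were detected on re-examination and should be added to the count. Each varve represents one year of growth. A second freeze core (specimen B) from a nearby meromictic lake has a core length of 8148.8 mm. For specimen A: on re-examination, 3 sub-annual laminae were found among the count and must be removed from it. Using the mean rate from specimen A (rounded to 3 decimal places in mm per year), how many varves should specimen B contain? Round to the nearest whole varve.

110119 varves

Specimen A: adjusted count: 20752 − 3 + 10 = 20759 varves.
A: 1534.2 mm over 20759 years gives 1534.2 / 20759 ≈ 0.074 mm per year.
For B, 8148.8 / 0.074 = 110118.92 years ≈ 110119 varves.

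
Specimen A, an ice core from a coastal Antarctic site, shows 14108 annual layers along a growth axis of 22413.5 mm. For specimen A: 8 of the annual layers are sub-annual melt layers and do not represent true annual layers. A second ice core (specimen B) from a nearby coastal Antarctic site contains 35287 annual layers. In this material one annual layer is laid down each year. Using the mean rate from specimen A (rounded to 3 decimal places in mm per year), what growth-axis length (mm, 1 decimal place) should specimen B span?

Specimen A: true annual layer count = 14108 − 8 = 14100.
A: Extension rate ≈ 22413.5 / 14100 = 1.590 mm/yr.
Length of B = 1.590 × 35287 = 56106.3 mm.

56106.3 mm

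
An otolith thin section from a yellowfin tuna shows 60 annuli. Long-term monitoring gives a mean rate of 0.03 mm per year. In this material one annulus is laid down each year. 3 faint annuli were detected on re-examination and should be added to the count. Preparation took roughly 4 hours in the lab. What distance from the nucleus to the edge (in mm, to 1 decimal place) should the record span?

Adjusted count: 60 + 3 = 63 annuli.
63 years at 0.03 mm/year gives 0.03 × 63 = 1.9 mm.

1.9 mm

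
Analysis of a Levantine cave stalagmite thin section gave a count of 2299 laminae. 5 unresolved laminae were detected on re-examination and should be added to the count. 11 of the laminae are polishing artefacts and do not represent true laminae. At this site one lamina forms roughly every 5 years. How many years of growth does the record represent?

Correcting the raw count gives 2299 − 11 + 5 = 2293 true laminae.
2293 laminae at 5 years each span 2293 × 5 = 11465 years.

11465 years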